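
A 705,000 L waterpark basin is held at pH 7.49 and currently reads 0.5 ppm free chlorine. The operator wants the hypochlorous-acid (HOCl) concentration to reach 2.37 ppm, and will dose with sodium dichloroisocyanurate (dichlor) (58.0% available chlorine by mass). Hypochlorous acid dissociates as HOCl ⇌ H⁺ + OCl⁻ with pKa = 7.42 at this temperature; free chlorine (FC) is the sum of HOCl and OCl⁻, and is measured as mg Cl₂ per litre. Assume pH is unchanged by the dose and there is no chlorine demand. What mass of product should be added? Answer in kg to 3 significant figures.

[OCl⁻]/[HOCl] = 10^(pH − pKa) = 10^(7.49 − 7.42) = 1.175; fraction as HOCl = 1/(1 + 1.175) = 0.4598.
Free chlorine required for 2.37 ppm HOCl: 2.37 / 0.4598 = 5.155 ppm.
FC to add: 5.155 − 0.5 = 4.655 mg/L as Cl₂.
Cl₂ equivalent: 4.655 mg/L × 705,000 L = 3281 g.
Product at 58.0% available Cl: 3281 / 0.58 = 5658 g.

5.66 kg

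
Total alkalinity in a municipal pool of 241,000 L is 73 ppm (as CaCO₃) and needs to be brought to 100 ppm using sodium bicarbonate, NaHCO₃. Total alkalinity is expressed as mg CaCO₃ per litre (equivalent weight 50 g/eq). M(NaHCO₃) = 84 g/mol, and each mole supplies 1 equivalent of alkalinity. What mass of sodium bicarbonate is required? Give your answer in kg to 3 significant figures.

10.9 kg

Alkalinity to add: (100 − 73) = 27 mg/L as CaCO₃ × 241,000 L = 6507 g as CaCO₃.
Equivalents: 6507 g ÷ 50 g/eq = 130.1 eq.
NaHCO₃ supplies 1 eq per mole → 130.1 mol.
Mass: 130.1 mol × 84 g/mol = 10,930 g.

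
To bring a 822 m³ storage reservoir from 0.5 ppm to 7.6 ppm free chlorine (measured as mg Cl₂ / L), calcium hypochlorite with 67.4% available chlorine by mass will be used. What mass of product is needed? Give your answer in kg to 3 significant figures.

8.66 kg

Volume: 822 m³ = 822,000 L.
Chlorine deficit: 7.6 − 0.5 = 7.1 ppm = 7.1 mg/L as Cl₂.
Cl₂ equivalent needed: 7.1 mg/L × 822,000 L = 5,836,000 mg = 5836 g.
Product at 67.4% available chlorine: 5836 / 0.674 = 8659 g.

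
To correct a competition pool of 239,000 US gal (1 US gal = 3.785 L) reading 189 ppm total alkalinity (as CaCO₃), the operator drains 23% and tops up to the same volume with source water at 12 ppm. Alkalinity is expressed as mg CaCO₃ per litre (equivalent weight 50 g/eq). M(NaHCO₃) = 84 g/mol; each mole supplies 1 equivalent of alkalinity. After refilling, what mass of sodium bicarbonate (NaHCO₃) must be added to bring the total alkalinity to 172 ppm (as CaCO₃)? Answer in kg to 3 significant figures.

Volume: 239,000 US gal × 3.785 L/gal = 904,615 L.
After draining 23% and refilling: 189 × 0.77 + 12 × 0.23 = 148.29 ppm.
Deficit to target: 172 − 148.29 = 23.71 mg/L.
As CaCO₃: 23.71 mg/L × 904,615 L = 21,450 g; ÷ 50 g/eq ÷ 1 = 429 mol NaHCO₃.
Mass: 429 × 84 = 36,030 g.

36.0 kg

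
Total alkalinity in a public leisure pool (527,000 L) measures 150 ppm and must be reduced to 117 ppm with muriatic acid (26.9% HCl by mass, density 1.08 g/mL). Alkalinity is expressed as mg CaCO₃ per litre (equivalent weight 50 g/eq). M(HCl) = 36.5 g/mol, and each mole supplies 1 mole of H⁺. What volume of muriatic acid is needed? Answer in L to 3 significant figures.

Alkalinity to neutralize: (150 − 117) = 33 mg/L as CaCO₃ × 527,000 L = 17,390 g as CaCO₃.
Equivalents of H⁺ required: 17,390 ÷ 50 g/eq = 347.8 eq = 347.8 mol HCl.
Mass of HCl: 347.8 × 36.5 = 12,700 g.
Mass of 26.9% solution: 12,700 / 0.269 = 47,190 g.
Volume: 47,190 g ÷ 1.08 g/mL = 43,700 mL.

43.7 L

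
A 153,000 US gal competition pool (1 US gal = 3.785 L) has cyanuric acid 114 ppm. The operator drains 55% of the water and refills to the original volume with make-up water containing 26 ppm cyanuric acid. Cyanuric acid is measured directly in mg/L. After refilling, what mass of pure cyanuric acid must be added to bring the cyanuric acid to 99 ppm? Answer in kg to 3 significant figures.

Volume: 153,000 US gal × 3.785 L/gal = 579,105 L.
After draining 55% and refilling: 114 × 0.45 + 26 × 0.55 = 65.6 ppm.
Deficit to target: 99 − 65.6 = 33.4 mg/L.
Mass: 33.4 mg/L × 579,105 L = 19,340 g cyanuric acid.

19.3 kg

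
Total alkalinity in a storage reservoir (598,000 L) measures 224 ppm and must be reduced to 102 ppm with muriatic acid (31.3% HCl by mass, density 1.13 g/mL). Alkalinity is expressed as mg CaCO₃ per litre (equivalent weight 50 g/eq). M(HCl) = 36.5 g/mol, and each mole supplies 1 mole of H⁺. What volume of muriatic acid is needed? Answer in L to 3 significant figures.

Alkalinity to neutralize: (224 − 102) = 122 mg/L as CaCO₃ × 598,000 L = 72,960 g as CaCO₃.
Equivalents of H⁺ required: 72,960 ÷ 50 g/eq = 1459 eq = 1459 mol HCl.
Mass of HCl: 1459 × 36.5 = 53,260 g.
Mass of 31.3% solution: 53,260 / 0.313 = 170,200 g.
Volume: 170,200 g ÷ 1.13 g/mL = 150,600 mL.

151 L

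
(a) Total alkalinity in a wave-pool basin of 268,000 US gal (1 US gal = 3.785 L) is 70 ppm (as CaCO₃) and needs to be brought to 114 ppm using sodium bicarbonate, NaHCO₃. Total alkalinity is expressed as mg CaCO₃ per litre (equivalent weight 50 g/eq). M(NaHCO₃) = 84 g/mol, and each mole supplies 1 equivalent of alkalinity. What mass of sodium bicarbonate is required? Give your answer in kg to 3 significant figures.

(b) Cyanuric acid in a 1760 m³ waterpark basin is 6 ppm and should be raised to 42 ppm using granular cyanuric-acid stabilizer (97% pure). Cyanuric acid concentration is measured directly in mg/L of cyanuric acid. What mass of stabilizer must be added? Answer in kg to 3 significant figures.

(a) 75.0 kg; (b) 65.3 kg

(a) Volume: 268,000 US gal × 3.785 L/gal = 1,014,380 L.
(a) Alkalinity to add: (114 − 70) = 44 mg/L as CaCO₃ × 1,014,380 L = 44,630 g as CaCO₃.
(a) Equivalents: 44,630 g ÷ 50 g/eq = 892.7 eq.
(a) NaHCO₃ supplies 1 eq per mole → 892.7 mol.
(a) Mass: 892.7 mol × 84 g/mol = 74,980 g.

(b) Volume: 1760 m³ = 1,760,000 L.
(b) CYA to add: (42 − 6) = 36 mg/L × 1,760,000 L = 63,360 g cyanuric acid.
(b) At 97% purity: 63,360 / 0.97 = 65,320 g product.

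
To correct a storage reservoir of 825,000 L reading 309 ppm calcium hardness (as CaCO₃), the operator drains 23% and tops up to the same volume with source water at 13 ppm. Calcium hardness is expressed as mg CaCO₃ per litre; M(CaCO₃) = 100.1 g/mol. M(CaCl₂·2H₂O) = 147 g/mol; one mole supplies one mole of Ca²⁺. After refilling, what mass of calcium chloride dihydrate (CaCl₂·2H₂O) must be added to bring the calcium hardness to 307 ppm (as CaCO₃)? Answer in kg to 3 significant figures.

After draining 23% and refilling: 309 × 0.77 + 13 × 0.23 = 240.92 ppm.
Deficit to target: 307 − 240.92 = 66.08 mg/L.
As CaCO₃: 66.08 mg/L × 825,000 L = 54,520 g; ÷ 100.1 = 544.6 mol Ca²⁺.
Mass: 544.6 × 147 = 80,060 g.

80.1 kg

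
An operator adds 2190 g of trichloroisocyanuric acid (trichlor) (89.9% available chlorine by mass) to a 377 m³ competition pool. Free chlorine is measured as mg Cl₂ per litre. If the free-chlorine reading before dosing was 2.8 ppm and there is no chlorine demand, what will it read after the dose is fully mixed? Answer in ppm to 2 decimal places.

8.02 ppm

Volume: 377 m³ = 377,000 L.
Available chlorine delivered: 2190 g × 0.899 = 1969 g as Cl₂.
Concentration rise: 1969 g / 377,000 L = 5.222 mg/L = 5.22 ppm.
Final FC: 2.8 + 5.22 = 8.02 ppm.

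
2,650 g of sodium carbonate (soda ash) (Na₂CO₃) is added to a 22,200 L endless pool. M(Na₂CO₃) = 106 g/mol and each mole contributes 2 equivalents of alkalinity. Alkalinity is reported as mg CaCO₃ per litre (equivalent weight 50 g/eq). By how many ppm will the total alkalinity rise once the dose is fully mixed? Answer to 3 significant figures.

Moles of Na₂CO₃: 2,650 g ÷ 106 g/mol = 25 mol → 50 eq of alkalinity.
As CaCO₃: 50 eq × 50 g/eq = 2500 g.
Rise: 2500 g / 22,200 L × 1000 = 112.6 mg/L.

113 ppm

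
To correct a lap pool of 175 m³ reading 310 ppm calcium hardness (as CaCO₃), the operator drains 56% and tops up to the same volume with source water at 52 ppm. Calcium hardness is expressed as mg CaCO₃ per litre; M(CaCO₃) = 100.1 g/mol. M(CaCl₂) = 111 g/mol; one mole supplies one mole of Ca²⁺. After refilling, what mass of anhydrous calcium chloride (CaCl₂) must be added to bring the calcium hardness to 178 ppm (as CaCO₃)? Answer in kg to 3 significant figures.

Volume: 175 m³ = 175,000 L.
After draining 56% and refilling: 310 × 0.44 + 52 × 0.56 = 165.52 ppm.
Deficit to target: 178 − 165.52 = 12.48 mg/L.
As CaCO₃: 12.48 mg/L × 175,000 L = 2184 g; ÷ 100.1 = 21.82 mol Ca²⁺.
Mass: 21.82 × 111 = 2422 g.

2.42 kg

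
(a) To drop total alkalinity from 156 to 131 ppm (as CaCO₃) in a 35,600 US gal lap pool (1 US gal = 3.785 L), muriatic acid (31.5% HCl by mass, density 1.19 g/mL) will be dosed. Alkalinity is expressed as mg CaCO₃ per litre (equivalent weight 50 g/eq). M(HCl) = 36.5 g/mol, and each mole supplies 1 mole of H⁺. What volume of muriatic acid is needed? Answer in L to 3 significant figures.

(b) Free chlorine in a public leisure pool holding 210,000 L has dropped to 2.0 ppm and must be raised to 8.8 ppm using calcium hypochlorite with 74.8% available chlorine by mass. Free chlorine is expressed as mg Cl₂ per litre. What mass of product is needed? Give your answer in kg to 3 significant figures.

(a) 6.56 L; (b) 1.91 kg

(a) Volume: 35,600 US gal × 3.785 L/gal = 134,746 L.
(a) Alkalinity to neutralize: (156 − 131) = 25 mg/L as CaCO₃ × 134,746 L = 3369 g as CaCO₃.
(a) Equivalents of H⁺ required: 3369 ÷ 50 g/eq = 67.37 eq = 67.37 mol HCl.
(a) Mass of HCl: 67.37 × 36.5 = 2459 g.
(a) Mass of 31.5% solution: 2459 / 0.315 = 7807 g.
(a) Volume: 7807 g ÷ 1.19 g/mL = 6560 mL.

(b) Chlorine deficit: 8.8 − 2.0 = 6.8 ppm = 6.8 mg/L as Cl₂.
(b) Cl₂ equivalent needed: 6.8 mg/L × 210,000 L = 1,428,000 mg = 1428 g.
(b) Product at 74.8% available chlorine: 1428 / 0.748 = 1909 g.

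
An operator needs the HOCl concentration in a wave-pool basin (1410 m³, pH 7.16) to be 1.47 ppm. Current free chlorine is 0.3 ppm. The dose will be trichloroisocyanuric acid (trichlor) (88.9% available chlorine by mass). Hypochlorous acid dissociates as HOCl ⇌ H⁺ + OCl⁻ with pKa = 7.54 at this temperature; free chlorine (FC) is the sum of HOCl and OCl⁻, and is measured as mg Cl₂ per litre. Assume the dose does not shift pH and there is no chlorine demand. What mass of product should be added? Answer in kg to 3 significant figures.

2.83 kg

Volume: 1410 m³ = 1,410,000 L.
[OCl⁻]/[HOCl] = 10^(pH − pKa) = 10^(7.16 − 7.54) = 0.4169; fraction as HOCl = 1/(1 + 0.4169) = 0.7058.
Free chlorine required for 1.47 ppm HOCl: 1.47 / 0.7058 = 2.083 ppm.
FC to add: 2.083 − 0.3 = 1.783 mg/L as Cl₂.
Cl₂ equivalent: 1.783 mg/L × 1,410,000 L = 2514 g.
Product at 88.9% available Cl: 2514 / 0.889 = 2828 g.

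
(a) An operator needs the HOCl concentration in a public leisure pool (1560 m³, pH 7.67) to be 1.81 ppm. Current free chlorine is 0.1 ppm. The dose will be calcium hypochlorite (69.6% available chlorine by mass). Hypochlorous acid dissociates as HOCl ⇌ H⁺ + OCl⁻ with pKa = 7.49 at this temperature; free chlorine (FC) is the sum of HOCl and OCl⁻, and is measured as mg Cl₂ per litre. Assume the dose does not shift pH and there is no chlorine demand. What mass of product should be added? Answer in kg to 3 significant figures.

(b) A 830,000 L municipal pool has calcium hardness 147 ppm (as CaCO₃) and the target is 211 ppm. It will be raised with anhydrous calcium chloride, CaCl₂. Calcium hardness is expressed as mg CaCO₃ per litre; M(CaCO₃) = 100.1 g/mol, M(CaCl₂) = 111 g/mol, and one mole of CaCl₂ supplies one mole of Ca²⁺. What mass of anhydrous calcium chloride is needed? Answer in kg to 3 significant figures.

(a) Volume: 1560 m³ = 1,560,000 L.
(a) [OCl⁻]/[HOCl] = 10^(pH − pKa) = 10^(7.67 − 7.49) = 1.514; fraction as HOCl = 1/(1 + 1.514) = 0.3978.
(a) Free chlorine required for 1.81 ppm HOCl: 1.81 / 0.3978 = 4.55 ppm.
(a) FC to add: 4.55 − 0.1 = 4.45 mg/L as Cl₂.
(a) Cl₂ equivalent: 4.45 mg/L × 1,560,000 L = 6941 g.
(a) Product at 69.6% available Cl: 6941 / 0.696 = 9973 g.

(b) Hardness to add: (211 − 147) = 64 mg/L as CaCO₃ × 830,000 L = 53,120 g as CaCO₃.
(b) Moles of Ca²⁺ (1 mol Ca²⁺ ≡ 1 mol CaCO₃): 53,120 / 100.1 g/mol = 530.7 mol.
(b) Mass of CaCl₂: 530.7 × 111 = 58,900 g.

(a) 9.97 kg; (b) 58.9 kg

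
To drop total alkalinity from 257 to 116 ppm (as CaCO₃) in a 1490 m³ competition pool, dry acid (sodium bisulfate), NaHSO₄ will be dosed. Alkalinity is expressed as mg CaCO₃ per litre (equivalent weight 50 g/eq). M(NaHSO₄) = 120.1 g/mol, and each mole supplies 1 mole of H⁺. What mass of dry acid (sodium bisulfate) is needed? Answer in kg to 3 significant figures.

Volume: 1490 m³ = 1,490,000 L.
Alkalinity to neutralize: (257 − 116) = 141 mg/L as CaCO₃ × 1,490,000 L = 210,100 g as CaCO₃.
Equivalents of H⁺ required: 210,100 ÷ 50 g/eq = 4202 eq = 4202 mol NaHSO₄.
Mass of NaHSO₄: 4202 × 120.1 = 504,600 g.

505 kg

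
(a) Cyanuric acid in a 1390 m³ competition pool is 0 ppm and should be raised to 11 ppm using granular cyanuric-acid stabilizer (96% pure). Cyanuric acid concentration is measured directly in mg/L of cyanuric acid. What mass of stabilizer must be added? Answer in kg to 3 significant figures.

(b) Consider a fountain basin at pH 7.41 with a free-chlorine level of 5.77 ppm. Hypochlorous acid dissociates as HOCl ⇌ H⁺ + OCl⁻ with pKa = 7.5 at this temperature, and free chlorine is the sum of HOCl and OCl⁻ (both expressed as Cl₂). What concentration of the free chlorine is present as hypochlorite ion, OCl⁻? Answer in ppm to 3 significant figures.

(a) Volume: 1390 m³ = 1,390,000 L.
(a) CYA to add: (11 − 0) = 11 mg/L × 1,390,000 L = 15,290 g cyanuric acid.
(a) At 96% purity: 15,290 / 0.96 = 15,930 g product.

(b) [OCl⁻]/[HOCl] = 10^(pH − pKa) = 10^(7.41 − 7.5) = 10^-0.09 = 0.8128.
(b) Fraction as HOCl = 1 / (1 + 0.8128) = 0.5516.
(b) OCl⁻ = (1 − 0.5516) × 5.77 ppm = 2.587 ppm.

(a) 15.9 kg; (b) 2.59 ppm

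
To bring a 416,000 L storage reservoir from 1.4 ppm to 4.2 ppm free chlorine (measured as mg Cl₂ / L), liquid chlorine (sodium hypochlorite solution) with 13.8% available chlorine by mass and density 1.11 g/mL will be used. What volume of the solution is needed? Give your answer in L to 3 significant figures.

Chlorine deficit: 4.2 − 1.4 = 2.8 ppm = 2.8 mg/L as Cl₂.
Cl₂ equivalent needed: 2.8 mg/L × 416,000 L = 1,165,000 mg = 1165 g.
Product at 13.8% available chlorine: 1165 / 0.138 = 8441 g.
Volume at density 1.11 g/mL: 8441 g ÷ 1.11 g/mL = 7604 mL.

7.60 L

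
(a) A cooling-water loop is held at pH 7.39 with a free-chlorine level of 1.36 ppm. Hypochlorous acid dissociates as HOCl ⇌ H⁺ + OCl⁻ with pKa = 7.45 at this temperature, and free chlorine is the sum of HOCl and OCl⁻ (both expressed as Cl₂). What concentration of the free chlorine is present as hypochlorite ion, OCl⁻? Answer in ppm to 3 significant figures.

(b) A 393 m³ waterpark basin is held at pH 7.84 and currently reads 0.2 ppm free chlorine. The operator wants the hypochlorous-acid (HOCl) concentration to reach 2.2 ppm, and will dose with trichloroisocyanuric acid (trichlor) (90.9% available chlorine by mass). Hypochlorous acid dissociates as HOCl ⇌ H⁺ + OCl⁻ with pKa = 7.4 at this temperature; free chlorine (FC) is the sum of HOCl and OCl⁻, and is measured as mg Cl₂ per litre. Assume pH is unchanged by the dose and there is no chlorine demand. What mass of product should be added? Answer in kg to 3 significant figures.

(a) [OCl⁻]/[HOCl] = 10^(pH − pKa) = 10^(7.39 − 7.45) = 10^-0.06 = 0.871.
(a) Fraction as HOCl = 1 / (1 + 0.871) = 0.5345.
(a) OCl⁻ = (1 − 0.5345) × 1.36 ppm = 0.6331 ppm.

(b) Volume: 393 m³ = 393,000 L.
(b) [OCl⁻]/[HOCl] = 10^(pH − pKa) = 10^(7.84 − 7.4) = 2.754; fraction as HOCl = 1/(1 + 2.754) = 0.2664.
(b) Free chlorine required for 2.2 ppm HOCl: 2.2 / 0.2664 = 8.259 ppm.
(b) FC to add: 8.259 − 0.2 = 8.059 mg/L as Cl₂.
(b) Cl₂ equivalent: 8.059 mg/L × 393,000 L = 3167 g.
(b) Product at 90.9% available Cl: 3167 / 0.909 = 3484 g.

(a) 0.633 ppm; (b) 3.48 kg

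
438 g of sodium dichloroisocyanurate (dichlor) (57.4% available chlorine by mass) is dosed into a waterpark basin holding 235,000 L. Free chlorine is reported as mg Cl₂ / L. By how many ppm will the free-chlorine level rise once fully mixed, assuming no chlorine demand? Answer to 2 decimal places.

1.07 ppm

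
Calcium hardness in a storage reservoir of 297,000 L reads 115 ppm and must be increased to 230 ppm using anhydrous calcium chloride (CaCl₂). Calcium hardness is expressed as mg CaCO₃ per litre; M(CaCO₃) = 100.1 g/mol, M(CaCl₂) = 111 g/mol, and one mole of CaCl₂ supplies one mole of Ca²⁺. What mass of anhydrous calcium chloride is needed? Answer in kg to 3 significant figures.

37.9 kg

Hardness to add: (230 − 115) = 115 mg/L as CaCO₃ × 297,000 L = 34,160 g as CaCO₃.
Moles of Ca²⁺ (1 mol Ca²⁺ ≡ 1 mol CaCO₃): 34,160 / 100.1 g/mol = 341.2 mol.
Mass of CaCl₂: 341.2 × 111 = 37,870 g.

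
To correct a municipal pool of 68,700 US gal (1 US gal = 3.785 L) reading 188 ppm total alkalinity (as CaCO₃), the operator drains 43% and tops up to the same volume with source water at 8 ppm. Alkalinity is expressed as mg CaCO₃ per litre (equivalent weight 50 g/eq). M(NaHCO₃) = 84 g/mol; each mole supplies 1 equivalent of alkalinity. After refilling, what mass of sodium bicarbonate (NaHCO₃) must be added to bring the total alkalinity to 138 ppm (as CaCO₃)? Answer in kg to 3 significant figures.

12.0 kg

Volume: 68,700 US gal × 3.785 L/gal = 260,030 L.
After draining 43% and refilling: 188 × 0.57 + 8 × 0.43 = 110.6 ppm.
Deficit to target: 138 − 110.6 = 27.4 mg/L.
As CaCO₃: 27.4 mg/L × 260,030 L = 7125 g; ÷ 50 g/eq ÷ 1 = 142.5 mol NaHCO₃.
Mass: 142.5 × 84 = 11,970 g.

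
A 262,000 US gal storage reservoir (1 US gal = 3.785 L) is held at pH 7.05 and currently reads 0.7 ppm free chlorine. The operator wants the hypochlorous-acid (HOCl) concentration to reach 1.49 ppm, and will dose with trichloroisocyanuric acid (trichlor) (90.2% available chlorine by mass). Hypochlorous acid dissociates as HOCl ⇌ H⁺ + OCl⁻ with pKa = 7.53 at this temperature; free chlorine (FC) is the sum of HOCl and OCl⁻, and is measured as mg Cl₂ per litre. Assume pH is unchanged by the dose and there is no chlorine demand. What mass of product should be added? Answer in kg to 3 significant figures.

1.41 kg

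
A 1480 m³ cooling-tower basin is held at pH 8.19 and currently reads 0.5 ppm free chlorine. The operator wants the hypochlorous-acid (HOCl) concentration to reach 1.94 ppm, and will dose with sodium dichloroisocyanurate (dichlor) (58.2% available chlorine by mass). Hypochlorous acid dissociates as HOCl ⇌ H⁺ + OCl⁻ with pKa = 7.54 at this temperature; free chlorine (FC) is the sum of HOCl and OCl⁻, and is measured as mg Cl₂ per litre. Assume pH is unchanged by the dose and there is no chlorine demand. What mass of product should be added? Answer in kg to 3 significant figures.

Volume: 1480 m³ = 1,480,000 L.
[OCl⁻]/[HOCl] = 10^(pH − pKa) = 10^(8.19 − 7.54) = 4.467; fraction as HOCl = 1/(1 + 4.467) = 0.1829.
Free chlorine required for 1.94 ppm HOCl: 1.94 / 0.1829 = 10.61 ppm.
FC to add: 10.61 − 0.5 = 10.11 mg/L as Cl₂.
Cl₂ equivalent: 10.11 mg/L × 1,480,000 L = 14,960 g.
Product at 58.2% available Cl: 14,960 / 0.582 = 25,700 g.

25.7 kg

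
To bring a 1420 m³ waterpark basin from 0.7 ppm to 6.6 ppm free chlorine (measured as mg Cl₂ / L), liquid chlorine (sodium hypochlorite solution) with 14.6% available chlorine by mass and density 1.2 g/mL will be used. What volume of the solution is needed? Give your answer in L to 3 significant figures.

47.8 L

Volume: 1420 m³ = 1,420,000 L.
Chlorine deficit: 6.6 − 0.7 = 5.9 ppm = 5.9 mg/L as Cl₂.
Cl₂ equivalent needed: 5.9 mg/L × 1,420,000 L = 8,378,000 mg = 8378 g.
Product at 14.6% available chlorine: 8378 / 0.146 = 57,380 g.
Volume at density 1.2 g/mL: 57,380 g ÷ 1.2 g/mL = 47,820 mL.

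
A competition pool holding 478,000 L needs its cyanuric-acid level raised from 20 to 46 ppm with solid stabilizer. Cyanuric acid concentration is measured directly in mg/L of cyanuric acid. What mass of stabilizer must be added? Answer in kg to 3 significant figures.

12.4 kg

CYA to add: (46 − 20) = 26 mg/L × 478,000 L = 12,430 g cyanuric acid.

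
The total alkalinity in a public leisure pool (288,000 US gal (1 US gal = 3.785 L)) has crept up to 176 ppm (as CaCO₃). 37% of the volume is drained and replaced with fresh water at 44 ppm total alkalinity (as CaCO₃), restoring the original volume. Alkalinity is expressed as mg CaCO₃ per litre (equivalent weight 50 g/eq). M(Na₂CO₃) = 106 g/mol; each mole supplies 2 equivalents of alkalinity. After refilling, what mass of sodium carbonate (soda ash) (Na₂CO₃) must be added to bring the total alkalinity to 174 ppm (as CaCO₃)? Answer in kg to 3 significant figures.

54.1 kg

Volume: 288,000 US gal × 3.785 L/gal = 1,090,080 L.
After draining 37% and refilling: 176 × 0.63 + 44 × 0.37 = 127.16 ppm.
Deficit to target: 174 − 127.16 = 46.84 mg/L.
As CaCO₃: 46.84 mg/L × 1,090,080 L = 51,060 g; ÷ 50 g/eq ÷ 2 = 510.6 mol Na₂CO₃.
Mass: 510.6 × 106 = 54,120 g.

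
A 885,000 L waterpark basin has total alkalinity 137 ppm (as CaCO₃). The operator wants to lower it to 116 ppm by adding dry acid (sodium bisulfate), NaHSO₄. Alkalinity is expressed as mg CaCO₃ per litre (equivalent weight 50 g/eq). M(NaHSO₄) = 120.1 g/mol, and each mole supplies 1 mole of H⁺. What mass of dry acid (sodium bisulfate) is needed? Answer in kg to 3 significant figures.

44.6 kg

Alkalinity to neutralize: (137 − 116) = 21 mg/L as CaCO₃ × 885,000 L = 18,580 g as CaCO₃.
Equivalents of H⁺ required: 18,580 ÷ 50 g/eq = 371.7 eq = 371.7 mol NaHSO₄.
Mass of NaHSO₄: 371.7 × 120.1 = 44,640 g.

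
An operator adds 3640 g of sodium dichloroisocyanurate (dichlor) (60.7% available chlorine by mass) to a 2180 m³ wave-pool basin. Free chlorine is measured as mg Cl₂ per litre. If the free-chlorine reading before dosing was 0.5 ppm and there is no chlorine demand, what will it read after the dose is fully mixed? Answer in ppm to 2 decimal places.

1.51 ppm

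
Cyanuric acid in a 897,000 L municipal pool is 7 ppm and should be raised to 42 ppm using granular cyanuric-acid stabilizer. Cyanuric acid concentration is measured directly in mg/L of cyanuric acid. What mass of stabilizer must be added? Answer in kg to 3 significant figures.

31.4 kg

CYA to add: (42 − 7) = 35 mg/L × 897,000 L = 31,400 g cyanuric acid.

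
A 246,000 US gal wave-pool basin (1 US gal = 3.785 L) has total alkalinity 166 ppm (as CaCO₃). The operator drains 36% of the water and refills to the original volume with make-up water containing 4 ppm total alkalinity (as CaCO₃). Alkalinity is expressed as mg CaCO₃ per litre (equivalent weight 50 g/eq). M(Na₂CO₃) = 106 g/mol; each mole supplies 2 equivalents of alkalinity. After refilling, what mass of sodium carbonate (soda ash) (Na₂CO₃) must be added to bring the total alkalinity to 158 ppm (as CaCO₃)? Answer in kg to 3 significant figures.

49.7 kg

Volume: 246,000 US gal × 3.785 L/gal = 931,110 L.
After draining 36% and refilling: 166 × 0.64 + 4 × 0.36 = 107.68 ppm.
Deficit to target: 158 − 107.68 = 50.32 mg/L.
As CaCO₃: 50.32 mg/L × 931,110 L = 46,850 g; ÷ 50 g/eq ÷ 2 = 468.5 mol Na₂CO₃.
Mass: 468.5 × 106 = 49,660 g.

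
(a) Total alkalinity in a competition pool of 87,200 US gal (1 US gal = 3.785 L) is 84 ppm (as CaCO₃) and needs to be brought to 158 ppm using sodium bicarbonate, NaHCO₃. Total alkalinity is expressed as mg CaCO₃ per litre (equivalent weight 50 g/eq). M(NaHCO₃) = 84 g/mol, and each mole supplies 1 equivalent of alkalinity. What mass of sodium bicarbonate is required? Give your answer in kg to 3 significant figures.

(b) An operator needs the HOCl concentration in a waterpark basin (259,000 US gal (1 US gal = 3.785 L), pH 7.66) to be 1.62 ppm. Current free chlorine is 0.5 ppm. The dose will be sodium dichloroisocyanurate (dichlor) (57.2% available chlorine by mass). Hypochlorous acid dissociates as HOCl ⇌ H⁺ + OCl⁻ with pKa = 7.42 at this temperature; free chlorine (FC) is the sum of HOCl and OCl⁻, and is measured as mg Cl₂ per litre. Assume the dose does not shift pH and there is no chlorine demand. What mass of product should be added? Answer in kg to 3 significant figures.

(a) 41.0 kg; (b) 6.74 kg

(a) Volume: 87,200 US gal × 3.785 L/gal = 330,052 L.
(a) Alkalinity to add: (158 − 84) = 74 mg/L as CaCO₃ × 330,052 L = 24,420 g as CaCO₃.
(a) Equivalents: 24,420 g ÷ 50 g/eq = 488.5 eq.
(a) NaHCO₃ supplies 1 eq per mole → 488.5 mol.
(a) Mass: 488.5 mol × 84 g/mol = 41,030 g.

(b) Volume: 259,000 US gal × 3.785 L/gal = 980,315 L.
(b) [OCl⁻]/[HOCl] = 10^(pH − pKa) = 10^(7.66 − 7.42) = 1.738; fraction as HOCl = 1/(1 + 1.738) = 0.3653.
(b) Free chlorine required for 1.62 ppm HOCl: 1.62 / 0.3653 = 4.435 ppm.
(b) FC to add: 4.435 − 0.5 = 3.935 mg/L as Cl₂.
(b) Cl₂ equivalent: 3.935 mg/L × 980,315 L = 3858 g.
(b) Product at 57.2% available Cl: 3858 / 0.572 = 6744 g.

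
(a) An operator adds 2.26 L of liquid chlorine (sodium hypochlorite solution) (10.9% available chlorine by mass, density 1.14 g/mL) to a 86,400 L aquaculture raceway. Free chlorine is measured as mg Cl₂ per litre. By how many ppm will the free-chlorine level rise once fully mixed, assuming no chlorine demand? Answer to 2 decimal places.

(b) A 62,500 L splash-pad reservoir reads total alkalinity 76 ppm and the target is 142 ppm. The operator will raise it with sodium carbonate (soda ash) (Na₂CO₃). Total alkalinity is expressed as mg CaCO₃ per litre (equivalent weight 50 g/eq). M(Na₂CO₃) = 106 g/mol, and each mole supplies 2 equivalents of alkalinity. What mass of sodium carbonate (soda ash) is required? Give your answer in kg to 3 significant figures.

(a) 3.25 ppm; (b) 4.37 kg

(a) Mass of solution: 2.26 L × 1000 mL/L × 1.14 g/mL = 2576 g.
(a) Available chlorine delivered: 2576 g × 0.109 = 280.8 g as Cl₂.
(a) Concentration rise: 280.8 g / 86,400 L = 3.25 mg/L = 3.25 ppm.

(b) Alkalinity to add: (142 − 76) = 66 mg/L as CaCO₃ × 62,500 L = 4125 g as CaCO₃.
(b) Equivalents: 4125 g ÷ 50 g/eq = 82.5 eq.
(b) Each mole of Na₂CO₃ supplies 2 eq, so 82.5 / 2 = 41.25 mol.
(b) Mass: 41.25 mol × 106 g/mol = 4372 g.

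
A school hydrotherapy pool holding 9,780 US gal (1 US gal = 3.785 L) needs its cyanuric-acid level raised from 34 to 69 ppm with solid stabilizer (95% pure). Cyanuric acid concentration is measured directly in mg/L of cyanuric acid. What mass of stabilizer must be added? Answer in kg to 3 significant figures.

Volume: 9,780 US gal × 3.785 L/gal = 37,017 L.
CYA to add: (69 − 34) = 35 mg/L × 37,017 L = 1296 g cyanuric acid.
At 95% purity: 1296 / 0.95 = 1364 g product.

1.36 kg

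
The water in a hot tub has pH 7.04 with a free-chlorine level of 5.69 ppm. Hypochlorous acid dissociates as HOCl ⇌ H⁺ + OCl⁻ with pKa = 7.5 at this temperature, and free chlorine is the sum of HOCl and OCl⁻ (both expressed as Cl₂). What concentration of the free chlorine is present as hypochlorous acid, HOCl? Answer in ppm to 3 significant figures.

[OCl⁻]/[HOCl] = 10^(pH − pKa) = 10^(7.04 − 7.5) = 10^-0.46 = 0.3467.
Fraction as HOCl = 1 / (1 + 0.3467) = 0.7425.
HOCl = 0.7425 × 5.69 ppm = 4.225 ppm.

4.23 ppm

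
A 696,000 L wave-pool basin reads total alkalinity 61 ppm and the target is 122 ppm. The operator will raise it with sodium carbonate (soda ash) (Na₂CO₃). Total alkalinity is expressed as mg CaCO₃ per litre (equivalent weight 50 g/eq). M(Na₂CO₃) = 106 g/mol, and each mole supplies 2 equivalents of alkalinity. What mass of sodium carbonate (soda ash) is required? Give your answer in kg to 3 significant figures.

Alkalinity to add: (122 − 61) = 61 mg/L as CaCO₃ × 696,000 L = 42,460 g as CaCO₃.
Equivalents: 42,460 g ÷ 50 g/eq = 849.1 eq.
Each mole of Na₂CO₃ supplies 2 eq, so 849.1 / 2 = 424.6 mol.
Mass: 424.6 mol × 106 g/mol = 45,000 g.

45.0 kg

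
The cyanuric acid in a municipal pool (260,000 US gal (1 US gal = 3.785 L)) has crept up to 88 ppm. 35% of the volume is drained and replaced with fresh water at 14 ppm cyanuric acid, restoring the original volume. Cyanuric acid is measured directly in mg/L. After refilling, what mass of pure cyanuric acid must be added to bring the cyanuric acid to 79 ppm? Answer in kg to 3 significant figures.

16.6 kg

Volume: 260,000 US gal × 3.785 L/gal = 984,100 L.
After draining 35% and refilling: 88 × 0.65 + 14 × 0.35 = 62.1 ppm.
Deficit to target: 79 − 62.1 = 16.9 mg/L.
Mass: 16.9 mg/L × 984,100 L = 16,630 g cyanuric acid.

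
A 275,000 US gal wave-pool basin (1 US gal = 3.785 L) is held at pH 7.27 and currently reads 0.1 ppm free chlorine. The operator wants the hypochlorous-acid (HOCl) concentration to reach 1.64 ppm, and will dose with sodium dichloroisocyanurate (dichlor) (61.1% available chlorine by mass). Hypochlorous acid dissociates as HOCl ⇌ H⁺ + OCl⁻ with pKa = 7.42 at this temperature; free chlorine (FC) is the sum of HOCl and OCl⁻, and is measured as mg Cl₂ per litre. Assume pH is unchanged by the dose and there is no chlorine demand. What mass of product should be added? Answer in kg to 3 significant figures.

4.60 kg

Volume: 275,000 US gal × 3.785 L/gal = 1,040,875 L.
[OCl⁻]/[HOCl] = 10^(pH − pKa) = 10^(7.27 − 7.42) = 0.7079; fraction as HOCl = 1/(1 + 0.7079) = 0.5855.
Free chlorine required for 1.64 ppm HOCl: 1.64 / 0.5855 = 2.801 ppm.
FC to add: 2.801 − 0.1 = 2.701 mg/L as Cl₂.
Cl₂ equivalent: 2.701 mg/L × 1,040,875 L = 2811 g.
Product at 61.1% available Cl: 2811 / 0.611 = 4601 g.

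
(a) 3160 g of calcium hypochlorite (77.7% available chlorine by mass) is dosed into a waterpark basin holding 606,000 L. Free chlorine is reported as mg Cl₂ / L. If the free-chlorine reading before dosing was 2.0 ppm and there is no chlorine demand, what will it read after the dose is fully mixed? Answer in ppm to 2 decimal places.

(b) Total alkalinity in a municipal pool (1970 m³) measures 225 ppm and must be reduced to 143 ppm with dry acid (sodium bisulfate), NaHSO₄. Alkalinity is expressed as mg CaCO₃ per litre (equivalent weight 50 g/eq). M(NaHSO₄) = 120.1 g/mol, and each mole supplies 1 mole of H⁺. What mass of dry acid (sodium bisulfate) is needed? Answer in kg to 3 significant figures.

(a) 6.05 ppm; (b) 388 kg

(a) Available chlorine delivered: 3160 g × 0.777 = 2455 g as Cl₂.
(a) Concentration rise: 2455 g / 606,000 L = 4.052 mg/L = 4.05 ppm.
(a) Final FC: 2.0 + 4.05 = 6.05 ppm.

(b) Volume: 1970 m³ = 1,970,000 L.
(b) Alkalinity to neutralize: (225 − 143) = 82 mg/L as CaCO₃ × 1,970,000 L = 161,500 g as CaCO₃.
(b) Equivalents of H⁺ required: 161,500 ÷ 50 g/eq = 3231 eq = 3231 mol NaHSO₄.
(b) Mass of NaHSO₄: 3231 × 120.1 = 388,000 g.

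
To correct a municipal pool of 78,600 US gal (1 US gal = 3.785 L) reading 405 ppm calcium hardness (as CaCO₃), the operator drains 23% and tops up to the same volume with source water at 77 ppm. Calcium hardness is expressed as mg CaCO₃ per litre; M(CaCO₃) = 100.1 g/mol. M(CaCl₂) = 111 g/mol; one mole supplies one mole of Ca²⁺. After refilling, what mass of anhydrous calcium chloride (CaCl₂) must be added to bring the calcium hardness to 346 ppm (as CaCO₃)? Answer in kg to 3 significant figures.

Volume: 78,600 US gal × 3.785 L/gal = 297,501 L.
After draining 23% and refilling: 405 × 0.77 + 77 × 0.23 = 329.56 ppm.
Deficit to target: 346 − 329.56 = 16.44 mg/L.
As CaCO₃: 16.44 mg/L × 297,501 L = 4891 g; ÷ 100.1 = 48.86 mol Ca²⁺.
Mass: 48.86 × 111 = 5423 g.

5.42 kg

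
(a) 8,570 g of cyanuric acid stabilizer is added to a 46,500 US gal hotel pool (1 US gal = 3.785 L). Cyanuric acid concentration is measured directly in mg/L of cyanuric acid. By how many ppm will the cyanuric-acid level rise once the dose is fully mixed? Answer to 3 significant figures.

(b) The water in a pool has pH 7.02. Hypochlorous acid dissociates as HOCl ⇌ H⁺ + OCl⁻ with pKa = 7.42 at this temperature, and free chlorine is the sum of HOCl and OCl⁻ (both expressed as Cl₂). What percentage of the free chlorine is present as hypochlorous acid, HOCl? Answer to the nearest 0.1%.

(a) 48.7 ppm; (b) 71.5%

(a) Volume: 46,500 US gal × 3.785 L/gal = 176,002 L.
(a) Rise: 8,570 g / 176,002 L × 1000 = 48.69 mg/L.

(b) [OCl⁻]/[HOCl] = 10^(pH − pKa) = 10^(7.02 − 7.42) = 10^-0.40 = 0.3981.
(b) Fraction as HOCl = 1 / (1 + 0.3981) = 0.7153.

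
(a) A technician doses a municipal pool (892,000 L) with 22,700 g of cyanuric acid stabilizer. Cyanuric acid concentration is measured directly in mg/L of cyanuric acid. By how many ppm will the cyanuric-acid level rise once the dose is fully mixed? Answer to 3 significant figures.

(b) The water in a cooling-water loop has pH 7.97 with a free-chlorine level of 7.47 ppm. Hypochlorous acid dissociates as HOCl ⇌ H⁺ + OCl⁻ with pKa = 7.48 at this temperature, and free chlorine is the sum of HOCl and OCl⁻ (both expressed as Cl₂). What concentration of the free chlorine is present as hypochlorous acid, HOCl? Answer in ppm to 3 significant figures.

(a) 25.4 ppm; (b) 1.83 ppm

(a) Rise: 22,700 g / 892,000 L × 1000 = 25.45 mg/L.

(b) [OCl⁻]/[HOCl] = 10^(pH − pKa) = 10^(7.97 − 7.48) = 10^0.49 = 3.09.
(b) Fraction as HOCl = 1 / (1 + 3.09) = 0.2445.
(b) HOCl = 0.2445 × 7.47 ppm = 1.826 ppm.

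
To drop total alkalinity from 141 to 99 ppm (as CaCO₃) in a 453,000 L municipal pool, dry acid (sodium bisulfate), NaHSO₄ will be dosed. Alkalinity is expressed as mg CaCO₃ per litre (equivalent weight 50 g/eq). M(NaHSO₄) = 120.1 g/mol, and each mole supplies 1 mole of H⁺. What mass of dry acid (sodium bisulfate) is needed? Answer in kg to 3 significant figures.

Alkalinity to neutralize: (141 − 99) = 42 mg/L as CaCO₃ × 453,000 L = 19,030 g as CaCO₃.
Equivalents of H⁺ required: 19,030 ÷ 50 g/eq = 380.5 eq = 380.5 mol NaHSO₄.
Mass of NaHSO₄: 380.5 × 120.1 = 45,700 g.

45.7 kg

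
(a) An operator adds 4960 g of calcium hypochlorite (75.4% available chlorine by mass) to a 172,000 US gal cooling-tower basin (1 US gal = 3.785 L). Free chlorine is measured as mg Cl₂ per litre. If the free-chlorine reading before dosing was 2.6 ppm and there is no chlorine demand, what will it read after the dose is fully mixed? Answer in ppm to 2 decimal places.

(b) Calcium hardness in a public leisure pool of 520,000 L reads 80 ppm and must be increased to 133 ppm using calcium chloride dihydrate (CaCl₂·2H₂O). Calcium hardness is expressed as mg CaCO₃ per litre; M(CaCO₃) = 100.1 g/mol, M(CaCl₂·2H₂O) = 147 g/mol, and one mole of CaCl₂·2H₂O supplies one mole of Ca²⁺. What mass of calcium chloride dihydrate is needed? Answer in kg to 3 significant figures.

(a) 8.34 ppm; (b) 40.5 kg

(a) Volume: 172,000 US gal × 3.785 L/gal = 651,020 L.
(a) Available chlorine delivered: 4960 g × 0.754 = 3740 g as Cl₂.
(a) Concentration rise: 3740 g / 651,020 L = 5.745 mg/L = 5.74 ppm.
(a) Final FC: 2.6 + 5.74 = 8.34 ppm.

(b) Hardness to add: (133 − 80) = 53 mg/L as CaCO₃ × 520,000 L = 27,560 g as CaCO₃.
(b) Moles of Ca²⁺ (1 mol Ca²⁺ ≡ 1 mol CaCO₃): 27,560 / 100.1 g/mol = 275.3 mol.
(b) Mass of CaCl₂·2H₂O: 275.3 × 147 = 40,470 g.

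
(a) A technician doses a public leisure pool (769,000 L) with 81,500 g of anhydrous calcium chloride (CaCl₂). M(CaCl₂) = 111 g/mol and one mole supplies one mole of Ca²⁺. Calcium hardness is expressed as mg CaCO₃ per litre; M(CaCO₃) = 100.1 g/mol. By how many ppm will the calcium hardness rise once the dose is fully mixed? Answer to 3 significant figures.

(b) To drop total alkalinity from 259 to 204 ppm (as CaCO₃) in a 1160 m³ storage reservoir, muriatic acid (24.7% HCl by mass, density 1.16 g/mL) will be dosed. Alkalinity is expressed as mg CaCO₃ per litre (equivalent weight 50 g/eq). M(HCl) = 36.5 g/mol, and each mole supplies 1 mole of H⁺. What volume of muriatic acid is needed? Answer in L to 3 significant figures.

(a) 95.6 ppm; (b) 163 L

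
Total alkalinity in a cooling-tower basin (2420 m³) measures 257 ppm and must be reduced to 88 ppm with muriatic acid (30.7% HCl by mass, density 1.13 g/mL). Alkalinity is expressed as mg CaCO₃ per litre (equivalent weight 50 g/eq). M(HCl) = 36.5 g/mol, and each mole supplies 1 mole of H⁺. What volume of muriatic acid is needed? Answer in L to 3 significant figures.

861 L

Volume: 2420 m³ = 2,420,000 L.
Alkalinity to neutralize: (257 − 88) = 169 mg/L as CaCO₃ × 2,420,000 L = 409,000 g as CaCO₃.
Equivalents of H⁺ required: 409,000 ÷ 50 g/eq = 8180 eq = 8180 mol HCl.
Mass of HCl: 8180 × 36.5 = 298,600 g.
Mass of 30.7% solution: 298,600 / 0.307 = 972,500 g.
Volume: 972,500 g ÷ 1.13 g/mL = 860,600 mL.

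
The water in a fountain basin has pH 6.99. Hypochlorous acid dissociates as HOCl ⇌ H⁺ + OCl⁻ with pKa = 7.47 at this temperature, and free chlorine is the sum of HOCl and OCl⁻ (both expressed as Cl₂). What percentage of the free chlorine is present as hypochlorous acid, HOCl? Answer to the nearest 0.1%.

[OCl⁻]/[HOCl] = 10^(pH − pKa) = 10^(6.99 − 7.47) = 10^-0.48 = 0.3311.
Fraction as HOCl = 1 / (1 + 0.3311) = 0.7512.

75.1%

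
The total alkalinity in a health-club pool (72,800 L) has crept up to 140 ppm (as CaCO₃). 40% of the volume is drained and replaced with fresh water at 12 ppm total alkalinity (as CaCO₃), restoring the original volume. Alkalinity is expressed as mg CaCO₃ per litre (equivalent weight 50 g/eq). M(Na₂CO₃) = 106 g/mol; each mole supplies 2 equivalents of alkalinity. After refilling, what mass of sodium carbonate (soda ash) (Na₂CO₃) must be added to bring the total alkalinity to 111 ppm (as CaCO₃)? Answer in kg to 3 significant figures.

1.71 kg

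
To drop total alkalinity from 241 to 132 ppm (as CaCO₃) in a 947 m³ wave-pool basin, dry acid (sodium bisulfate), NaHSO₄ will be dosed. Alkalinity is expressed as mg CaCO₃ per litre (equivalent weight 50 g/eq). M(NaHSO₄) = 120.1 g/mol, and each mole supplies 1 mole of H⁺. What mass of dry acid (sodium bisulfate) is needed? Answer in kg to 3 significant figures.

248 kg

Volume: 947 m³ = 947,000 L.
Alkalinity to neutralize: (241 − 132) = 109 mg/L as CaCO₃ × 947,000 L = 103,200 g as CaCO₃.
Equivalents of H⁺ required: 103,200 ÷ 50 g/eq = 2064 eq = 2064 mol NaHSO₄.
Mass of NaHSO₄: 2064 × 120.1 = 247,900 g.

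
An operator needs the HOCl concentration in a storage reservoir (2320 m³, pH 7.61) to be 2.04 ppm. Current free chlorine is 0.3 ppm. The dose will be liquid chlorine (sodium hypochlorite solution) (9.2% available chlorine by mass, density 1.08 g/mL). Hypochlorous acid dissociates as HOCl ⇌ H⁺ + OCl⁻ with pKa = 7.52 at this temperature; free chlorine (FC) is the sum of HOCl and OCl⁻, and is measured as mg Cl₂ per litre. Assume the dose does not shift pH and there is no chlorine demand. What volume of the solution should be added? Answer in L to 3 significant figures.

99.2 L

Volume: 2320 m³ = 2,320,000 L.
[OCl⁻]/[HOCl] = 10^(pH − pKa) = 10^(7.61 − 7.52) = 1.23; fraction as HOCl = 1/(1 + 1.23) = 0.4484.
Free chlorine required for 2.04 ppm HOCl: 2.04 / 0.4484 = 4.55 ppm.
FC to add: 4.55 − 0.3 = 4.25 mg/L as Cl₂.
Cl₂ equivalent: 4.25 mg/L × 2,320,000 L = 9859 g.
Product at 9.2% available Cl: 9859 / 0.092 = 107,200 g.
Volume: 107,200 g ÷ 1.08 g/mL = 99,230 mL.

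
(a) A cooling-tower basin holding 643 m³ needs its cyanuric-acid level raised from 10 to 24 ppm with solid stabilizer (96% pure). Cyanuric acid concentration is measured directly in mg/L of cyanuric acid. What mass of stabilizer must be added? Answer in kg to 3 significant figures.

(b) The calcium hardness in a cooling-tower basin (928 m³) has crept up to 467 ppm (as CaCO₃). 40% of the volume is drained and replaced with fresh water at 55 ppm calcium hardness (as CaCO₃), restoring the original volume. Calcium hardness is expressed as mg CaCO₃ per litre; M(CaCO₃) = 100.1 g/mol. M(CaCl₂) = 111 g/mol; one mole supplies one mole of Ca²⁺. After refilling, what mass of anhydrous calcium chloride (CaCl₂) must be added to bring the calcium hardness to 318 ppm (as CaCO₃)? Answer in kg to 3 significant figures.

(a) Volume: 643 m³ = 643,000 L.
(a) CYA to add: (24 − 10) = 14 mg/L × 643,000 L = 9002 g cyanuric acid.
(a) At 96% purity: 9002 / 0.96 = 9377 g product.

(b) Volume: 928 m³ = 928,000 L.
(b) After draining 40% and refilling: 467 × 0.60 + 55 × 0.40 = 302.2 ppm.
(b) Deficit to target: 318 − 302.2 = 15.8 mg/L.
(b) As CaCO₃: 15.8 mg/L × 928,000 L = 14,660 g; ÷ 100.1 = 146.5 mol Ca²⁺.
(b) Mass: 146.5 × 111 = 16,260 g.

(a) 9.38 kg; (b) 16.3 kg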